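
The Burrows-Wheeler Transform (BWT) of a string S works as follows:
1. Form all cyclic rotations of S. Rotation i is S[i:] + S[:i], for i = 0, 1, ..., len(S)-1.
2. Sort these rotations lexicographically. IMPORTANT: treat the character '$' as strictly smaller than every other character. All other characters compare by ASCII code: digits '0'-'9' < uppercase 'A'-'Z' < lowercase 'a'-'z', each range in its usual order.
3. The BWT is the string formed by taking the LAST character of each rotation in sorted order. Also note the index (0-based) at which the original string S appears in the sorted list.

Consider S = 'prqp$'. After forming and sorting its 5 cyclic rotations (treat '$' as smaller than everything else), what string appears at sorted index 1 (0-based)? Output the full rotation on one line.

All 5 rotations (rotation i = S[i:]+S[:i]):
  rot[0] = prqp$
  rot[1] = rqp$p
  rot[2] = qp$pr
  rot[3] = p$prq
  rot[4] = $prqp
Sorted (with $ < everything):
  sorted[0] = $prqp
  sorted[1] = p$prq
  sorted[2] = prqp$
  sorted[3] = qp$pr
  sorted[4] = rqp$p
sorted[1] = p$prq

Answer: p$prq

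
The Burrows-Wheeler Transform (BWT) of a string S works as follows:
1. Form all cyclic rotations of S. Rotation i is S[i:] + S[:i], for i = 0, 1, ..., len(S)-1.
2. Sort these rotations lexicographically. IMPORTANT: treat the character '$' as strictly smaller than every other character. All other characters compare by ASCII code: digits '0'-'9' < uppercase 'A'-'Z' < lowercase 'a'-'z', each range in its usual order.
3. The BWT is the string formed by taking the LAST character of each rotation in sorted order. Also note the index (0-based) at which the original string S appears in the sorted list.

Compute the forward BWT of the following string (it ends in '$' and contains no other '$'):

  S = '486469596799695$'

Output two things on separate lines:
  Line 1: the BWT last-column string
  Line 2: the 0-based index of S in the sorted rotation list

Answer: 56$9989946466597
2

Derivation:
All 16 rotations (rotation i = S[i:]+S[:i]):
  rot[0] = 486469596799695$
  rot[1] = 86469596799695$4
  rot[2] = 6469596799695$48
  rot[3] = 469596799695$486
  rot[4] = 69596799695$4864
  rot[5] = 9596799695$48646
  rot[6] = 596799695$486469
  rot[7] = 96799695$4864695
  rot[8] = 6799695$48646959
  rot[9] = 799695$486469596
  rot[10] = 99695$4864695967
  rot[11] = 9695$48646959679
  rot[12] = 695$486469596799
  rot[13] = 95$4864695967996
  rot[14] = 5$48646959679969
  rot[15] = $486469596799695
Sorted (with $ < everything):
  sorted[0] = $486469596799695  (last char: '5')
  sorted[1] = 469596799695$486  (last char: '6')
  sorted[2] = 486469596799695$  (last char: '$')
  sorted[3] = 5$48646959679969  (last char: '9')
  sorted[4] = 596799695$486469  (last char: '9')
  sorted[5] = 6469596799695$48  (last char: '8')
  sorted[6] = 6799695$48646959  (last char: '9')
  sorted[7] = 695$486469596799  (last char: '9')
  sorted[8] = 69596799695$4864  (last char: '4')
  sorted[9] = 799695$486469596  (last char: '6')
  sorted[10] = 86469596799695$4  (last char: '4')
  sorted[11] = 95$4864695967996  (last char: '6')
  sorted[12] = 9596799695$48646  (last char: '6')
  sorted[13] = 96799695$4864695  (last char: '5')
  sorted[14] = 9695$48646959679  (last char: '9')
  sorted[15] = 99695$4864695967  (last char: '7')
Last column: 56$9989946466597
Original string S is at sorted index 2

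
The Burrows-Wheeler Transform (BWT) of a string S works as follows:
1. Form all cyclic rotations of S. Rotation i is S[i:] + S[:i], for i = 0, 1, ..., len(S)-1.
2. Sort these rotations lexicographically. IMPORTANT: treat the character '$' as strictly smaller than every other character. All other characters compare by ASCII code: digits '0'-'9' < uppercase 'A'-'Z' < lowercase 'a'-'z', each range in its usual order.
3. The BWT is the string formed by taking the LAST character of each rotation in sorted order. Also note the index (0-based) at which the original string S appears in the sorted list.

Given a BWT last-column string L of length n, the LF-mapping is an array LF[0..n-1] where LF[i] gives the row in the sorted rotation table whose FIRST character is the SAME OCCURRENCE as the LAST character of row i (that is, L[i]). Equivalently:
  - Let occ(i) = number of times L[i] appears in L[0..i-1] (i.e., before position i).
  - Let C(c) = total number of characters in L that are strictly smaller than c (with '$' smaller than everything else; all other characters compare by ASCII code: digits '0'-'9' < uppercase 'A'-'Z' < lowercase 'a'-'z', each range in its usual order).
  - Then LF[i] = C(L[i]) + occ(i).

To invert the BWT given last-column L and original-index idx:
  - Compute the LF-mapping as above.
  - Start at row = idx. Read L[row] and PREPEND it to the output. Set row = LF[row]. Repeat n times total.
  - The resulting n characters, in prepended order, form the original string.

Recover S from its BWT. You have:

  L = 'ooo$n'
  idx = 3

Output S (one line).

Answer: onoo$

Derivation:
LF mapping: 2 3 4 0 1
Walk LF starting at row 3, prepending L[row]:
  step 1: row=3, L[3]='$', prepend. Next row=LF[3]=0
  step 2: row=0, L[0]='o', prepend. Next row=LF[0]=2
  step 3: row=2, L[2]='o', prepend. Next row=LF[2]=4
  step 4: row=4, L[4]='n', prepend. Next row=LF[4]=1
  step 5: row=1, L[1]='o', prepend. Next row=LF[1]=3
Reversed output: onoo$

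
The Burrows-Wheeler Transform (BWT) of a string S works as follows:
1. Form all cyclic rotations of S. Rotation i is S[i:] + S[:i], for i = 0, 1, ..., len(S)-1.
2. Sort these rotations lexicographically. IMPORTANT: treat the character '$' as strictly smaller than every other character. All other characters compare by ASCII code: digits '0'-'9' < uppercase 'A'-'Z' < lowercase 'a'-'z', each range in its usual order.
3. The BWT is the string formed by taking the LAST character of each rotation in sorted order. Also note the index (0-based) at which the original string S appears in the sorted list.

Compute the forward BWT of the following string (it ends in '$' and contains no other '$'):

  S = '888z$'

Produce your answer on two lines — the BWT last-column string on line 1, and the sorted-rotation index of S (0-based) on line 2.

All 5 rotations (rotation i = S[i:]+S[:i]):
  rot[0] = 888z$
  rot[1] = 88z$8
  rot[2] = 8z$88
  rot[3] = z$888
  rot[4] = $888z
Sorted (with $ < everything):
  sorted[0] = $888z  (last char: 'z')
  sorted[1] = 888z$  (last char: '$')
  sorted[2] = 88z$8  (last char: '8')
  sorted[3] = 8z$88  (last char: '8')
  sorted[4] = z$888  (last char: '8')
Last column: z$888
Original string S is at sorted index 1

Answer: z$888
1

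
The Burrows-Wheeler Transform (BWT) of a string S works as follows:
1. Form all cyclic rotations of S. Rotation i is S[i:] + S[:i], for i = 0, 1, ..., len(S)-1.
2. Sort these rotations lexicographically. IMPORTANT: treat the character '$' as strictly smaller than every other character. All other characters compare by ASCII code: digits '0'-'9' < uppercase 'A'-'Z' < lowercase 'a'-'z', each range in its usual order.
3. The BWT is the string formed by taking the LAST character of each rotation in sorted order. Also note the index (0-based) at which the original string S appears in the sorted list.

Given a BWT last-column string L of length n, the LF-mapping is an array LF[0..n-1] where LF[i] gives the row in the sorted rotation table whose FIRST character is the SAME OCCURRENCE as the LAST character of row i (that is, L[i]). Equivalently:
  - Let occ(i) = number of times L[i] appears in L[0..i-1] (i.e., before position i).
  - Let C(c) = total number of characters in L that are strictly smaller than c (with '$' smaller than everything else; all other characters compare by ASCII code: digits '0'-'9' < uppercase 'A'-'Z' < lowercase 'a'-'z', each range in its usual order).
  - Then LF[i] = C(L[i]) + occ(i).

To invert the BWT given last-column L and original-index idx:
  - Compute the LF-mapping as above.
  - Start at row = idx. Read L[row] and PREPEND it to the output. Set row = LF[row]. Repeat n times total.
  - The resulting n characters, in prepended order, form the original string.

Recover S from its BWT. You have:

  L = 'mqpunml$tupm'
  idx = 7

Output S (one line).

LF mapping: 2 8 6 10 5 3 1 0 9 11 7 4
Walk LF starting at row 7, prepending L[row]:
  step 1: row=7, L[7]='$', prepend. Next row=LF[7]=0
  step 2: row=0, L[0]='m', prepend. Next row=LF[0]=2
  step 3: row=2, L[2]='p', prepend. Next row=LF[2]=6
  step 4: row=6, L[6]='l', prepend. Next row=LF[6]=1
  step 5: row=1, L[1]='q', prepend. Next row=LF[1]=8
  step 6: row=8, L[8]='t', prepend. Next row=LF[8]=9
  step 7: row=9, L[9]='u', prepend. Next row=LF[9]=11
  step 8: row=11, L[11]='m', prepend. Next row=LF[11]=4
  step 9: row=4, L[4]='n', prepend. Next row=LF[4]=5
  step 10: row=5, L[5]='m', prepend. Next row=LF[5]=3
  step 11: row=3, L[3]='u', prepend. Next row=LF[3]=10
  step 12: row=10, L[10]='p', prepend. Next row=LF[10]=7
Reversed output: pumnmutqlpm$

Answer: pumnmutqlpm$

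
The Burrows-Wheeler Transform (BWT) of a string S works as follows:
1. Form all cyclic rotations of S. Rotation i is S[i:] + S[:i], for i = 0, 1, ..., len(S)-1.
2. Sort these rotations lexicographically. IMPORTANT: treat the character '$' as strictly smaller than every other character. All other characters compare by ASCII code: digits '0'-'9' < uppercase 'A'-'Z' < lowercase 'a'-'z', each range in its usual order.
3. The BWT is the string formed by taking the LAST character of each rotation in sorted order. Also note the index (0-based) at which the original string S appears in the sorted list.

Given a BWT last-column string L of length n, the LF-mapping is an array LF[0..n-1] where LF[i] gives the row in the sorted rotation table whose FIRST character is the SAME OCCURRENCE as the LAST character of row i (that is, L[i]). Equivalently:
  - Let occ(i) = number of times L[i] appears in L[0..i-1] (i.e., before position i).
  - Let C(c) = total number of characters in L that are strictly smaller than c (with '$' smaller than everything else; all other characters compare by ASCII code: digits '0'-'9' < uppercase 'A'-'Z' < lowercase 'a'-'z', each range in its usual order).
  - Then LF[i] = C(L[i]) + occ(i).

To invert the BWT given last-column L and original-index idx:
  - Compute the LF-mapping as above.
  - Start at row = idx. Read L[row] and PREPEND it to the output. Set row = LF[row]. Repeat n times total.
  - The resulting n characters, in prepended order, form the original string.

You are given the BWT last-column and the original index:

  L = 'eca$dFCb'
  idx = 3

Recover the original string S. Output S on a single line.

LF mapping: 7 5 3 0 6 2 1 4
Walk LF starting at row 3, prepending L[row]:
  step 1: row=3, L[3]='$', prepend. Next row=LF[3]=0
  step 2: row=0, L[0]='e', prepend. Next row=LF[0]=7
  step 3: row=7, L[7]='b', prepend. Next row=LF[7]=4
  step 4: row=4, L[4]='d', prepend. Next row=LF[4]=6
  step 5: row=6, L[6]='C', prepend. Next row=LF[6]=1
  step 6: row=1, L[1]='c', prepend. Next row=LF[1]=5
  step 7: row=5, L[5]='F', prepend. Next row=LF[5]=2
  step 8: row=2, L[2]='a', prepend. Next row=LF[2]=3
Reversed output: aFcCdbe$

Answer: aFcCdbe$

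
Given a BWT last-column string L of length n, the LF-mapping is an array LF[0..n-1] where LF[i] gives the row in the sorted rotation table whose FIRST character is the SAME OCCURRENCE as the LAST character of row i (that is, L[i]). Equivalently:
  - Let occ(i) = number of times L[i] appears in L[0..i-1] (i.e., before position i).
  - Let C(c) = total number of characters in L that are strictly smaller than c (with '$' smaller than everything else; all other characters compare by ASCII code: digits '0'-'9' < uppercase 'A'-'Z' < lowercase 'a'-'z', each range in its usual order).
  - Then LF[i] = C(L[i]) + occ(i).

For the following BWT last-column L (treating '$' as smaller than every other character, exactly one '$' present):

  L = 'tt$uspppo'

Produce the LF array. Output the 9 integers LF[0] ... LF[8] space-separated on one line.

Answer: 6 7 0 8 5 2 3 4 1

Derivation:
Char counts: '$':1, 'o':1, 'p':3, 's':1, 't':2, 'u':1
C (first-col start): C('$')=0, C('o')=1, C('p')=2, C('s')=5, C('t')=6, C('u')=8
L[0]='t': occ=0, LF[0]=C('t')+0=6+0=6
L[1]='t': occ=1, LF[1]=C('t')+1=6+1=7
L[2]='$': occ=0, LF[2]=C('$')+0=0+0=0
L[3]='u': occ=0, LF[3]=C('u')+0=8+0=8
L[4]='s': occ=0, LF[4]=C('s')+0=5+0=5
L[5]='p': occ=0, LF[5]=C('p')+0=2+0=2
L[6]='p': occ=1, LF[6]=C('p')+1=2+1=3
L[7]='p': occ=2, LF[7]=C('p')+2=2+2=4
L[8]='o': occ=0, LF[8]=C('o')+0=1+0=1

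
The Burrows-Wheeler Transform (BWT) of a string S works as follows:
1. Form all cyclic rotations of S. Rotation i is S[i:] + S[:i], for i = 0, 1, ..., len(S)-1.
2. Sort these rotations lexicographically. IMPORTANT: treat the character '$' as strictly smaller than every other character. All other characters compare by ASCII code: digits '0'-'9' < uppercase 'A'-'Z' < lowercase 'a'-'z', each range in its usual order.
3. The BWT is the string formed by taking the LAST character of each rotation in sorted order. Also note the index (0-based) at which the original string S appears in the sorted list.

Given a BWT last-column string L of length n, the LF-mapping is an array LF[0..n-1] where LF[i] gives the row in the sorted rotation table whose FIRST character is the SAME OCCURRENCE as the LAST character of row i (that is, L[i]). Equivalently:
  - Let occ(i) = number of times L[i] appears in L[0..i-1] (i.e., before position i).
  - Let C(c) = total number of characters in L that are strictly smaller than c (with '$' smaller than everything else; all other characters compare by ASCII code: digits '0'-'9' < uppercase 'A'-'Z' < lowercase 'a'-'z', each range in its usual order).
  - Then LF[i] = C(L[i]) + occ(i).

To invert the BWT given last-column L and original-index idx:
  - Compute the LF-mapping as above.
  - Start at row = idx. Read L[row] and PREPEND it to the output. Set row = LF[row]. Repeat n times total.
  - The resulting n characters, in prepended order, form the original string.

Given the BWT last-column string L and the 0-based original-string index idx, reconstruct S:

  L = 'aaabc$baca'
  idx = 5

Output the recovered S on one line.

Answer: accabbaaa$

Derivation:
LF mapping: 1 2 3 6 8 0 7 4 9 5
Walk LF starting at row 5, prepending L[row]:
  step 1: row=5, L[5]='$', prepend. Next row=LF[5]=0
  step 2: row=0, L[0]='a', prepend. Next row=LF[0]=1
  step 3: row=1, L[1]='a', prepend. Next row=LF[1]=2
  step 4: row=2, L[2]='a', prepend. Next row=LF[2]=3
  step 5: row=3, L[3]='b', prepend. Next row=LF[3]=6
  step 6: row=6, L[6]='b', prepend. Next row=LF[6]=7
  step 7: row=7, L[7]='a', prepend. Next row=LF[7]=4
  step 8: row=4, L[4]='c', prepend. Next row=LF[4]=8
  step 9: row=8, L[8]='c', prepend. Next row=LF[8]=9
  step 10: row=9, L[9]='a', prepend. Next row=LF[9]=5
Reversed output: accabbaaa$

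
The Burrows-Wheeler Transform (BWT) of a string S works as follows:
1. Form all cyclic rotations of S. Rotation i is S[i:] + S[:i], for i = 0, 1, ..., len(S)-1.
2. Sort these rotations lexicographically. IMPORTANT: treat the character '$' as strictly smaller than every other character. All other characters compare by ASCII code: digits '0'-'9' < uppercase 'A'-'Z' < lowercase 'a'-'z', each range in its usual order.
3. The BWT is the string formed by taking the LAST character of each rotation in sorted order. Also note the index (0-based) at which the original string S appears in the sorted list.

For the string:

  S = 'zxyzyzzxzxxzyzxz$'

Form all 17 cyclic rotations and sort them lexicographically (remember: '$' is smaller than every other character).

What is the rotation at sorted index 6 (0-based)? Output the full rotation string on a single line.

Answer: yzxz$zxyzyzzxzxxz

Derivation:
All 17 rotations (rotation i = S[i:]+S[:i]):
  rot[0] = zxyzyzzxzxxzyzxz$
  rot[1] = xyzyzzxzxxzyzxz$z
  rot[2] = yzyzzxzxxzyzxz$zx
  rot[3] = zyzzxzxxzyzxz$zxy
  rot[4] = yzzxzxxzyzxz$zxyz
  rot[5] = zzxzxxzyzxz$zxyzy
  rot[6] = zxzxxzyzxz$zxyzyz
  rot[7] = xzxxzyzxz$zxyzyzz
  rot[8] = zxxzyzxz$zxyzyzzx
  rot[9] = xxzyzxz$zxyzyzzxz
  rot[10] = xzyzxz$zxyzyzzxzx
  rot[11] = zyzxz$zxyzyzzxzxx
  rot[12] = yzxz$zxyzyzzxzxxz
  rot[13] = zxz$zxyzyzzxzxxzy
  rot[14] = xz$zxyzyzzxzxxzyz
  rot[15] = z$zxyzyzzxzxxzyzx
  rot[16] = $zxyzyzzxzxxzyzxz
Sorted (with $ < everything):
  sorted[0] = $zxyzyzzxzxxzyzxz
  sorted[1] = xxzyzxz$zxyzyzzxz
  sorted[2] = xyzyzzxzxxzyzxz$z
  sorted[3] = xz$zxyzyzzxzxxzyz
  sorted[4] = xzxxzyzxz$zxyzyzz
  sorted[5] = xzyzxz$zxyzyzzxzx
  sorted[6] = yzxz$zxyzyzzxzxxz
  sorted[7] = yzyzzxzxxzyzxz$zx
  sorted[8] = yzzxzxxzyzxz$zxyz
  sorted[9] = z$zxyzyzzxzxxzyzx
  sorted[10] = zxxzyzxz$zxyzyzzx
  sorted[11] = zxyzyzzxzxxzyzxz$
  sorted[12] = zxz$zxyzyzzxzxxzy
  sorted[13] = zxzxxzyzxz$zxyzyz
  sorted[14] = zyzxz$zxyzyzzxzxx
  sorted[15] = zyzzxzxxzyzxz$zxy
  sorted[16] = zzxzxxzyzxz$zxyzy
sorted[6] = yzxz$zxyzyzzxzxxz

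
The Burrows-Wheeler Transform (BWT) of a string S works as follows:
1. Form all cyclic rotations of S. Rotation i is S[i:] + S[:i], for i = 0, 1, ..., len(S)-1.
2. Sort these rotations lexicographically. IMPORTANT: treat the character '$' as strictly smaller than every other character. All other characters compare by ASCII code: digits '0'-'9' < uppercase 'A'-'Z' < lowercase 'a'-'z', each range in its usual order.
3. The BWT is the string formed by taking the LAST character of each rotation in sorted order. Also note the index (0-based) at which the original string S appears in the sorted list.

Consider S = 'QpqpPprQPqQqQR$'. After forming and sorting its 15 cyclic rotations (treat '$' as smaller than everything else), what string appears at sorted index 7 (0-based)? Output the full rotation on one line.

All 15 rotations (rotation i = S[i:]+S[:i]):
  rot[0] = QpqpPprQPqQqQR$
  rot[1] = pqpPprQPqQqQR$Q
  rot[2] = qpPprQPqQqQR$Qp
  rot[3] = pPprQPqQqQR$Qpq
  rot[4] = PprQPqQqQR$Qpqp
  rot[5] = prQPqQqQR$QpqpP
  rot[6] = rQPqQqQR$QpqpPp
  rot[7] = QPqQqQR$QpqpPpr
  rot[8] = PqQqQR$QpqpPprQ
  rot[9] = qQqQR$QpqpPprQP
  rot[10] = QqQR$QpqpPprQPq
  rot[11] = qQR$QpqpPprQPqQ
  rot[12] = QR$QpqpPprQPqQq
  rot[13] = R$QpqpPprQPqQqQ
  rot[14] = $QpqpPprQPqQqQR
Sorted (with $ < everything):
  sorted[0] = $QpqpPprQPqQqQR
  sorted[1] = PprQPqQqQR$Qpqp
  sorted[2] = PqQqQR$QpqpPprQ
  sorted[3] = QPqQqQR$QpqpPpr
  sorted[4] = QR$QpqpPprQPqQq
  sorted[5] = QpqpPprQPqQqQR$
  sorted[6] = QqQR$QpqpPprQPq
  sorted[7] = R$QpqpPprQPqQqQ
  sorted[8] = pPprQPqQqQR$Qpq
  sorted[9] = pqpPprQPqQqQR$Q
  sorted[10] = prQPqQqQR$QpqpP
  sorted[11] = qQR$QpqpPprQPqQ
  sorted[12] = qQqQR$QpqpPprQP
  sorted[13] = qpPprQPqQqQR$Qp
  sorted[14] = rQPqQqQR$QpqpPp
sorted[7] = R$QpqpPprQPqQqQ

Answer: R$QpqpPprQPqQqQ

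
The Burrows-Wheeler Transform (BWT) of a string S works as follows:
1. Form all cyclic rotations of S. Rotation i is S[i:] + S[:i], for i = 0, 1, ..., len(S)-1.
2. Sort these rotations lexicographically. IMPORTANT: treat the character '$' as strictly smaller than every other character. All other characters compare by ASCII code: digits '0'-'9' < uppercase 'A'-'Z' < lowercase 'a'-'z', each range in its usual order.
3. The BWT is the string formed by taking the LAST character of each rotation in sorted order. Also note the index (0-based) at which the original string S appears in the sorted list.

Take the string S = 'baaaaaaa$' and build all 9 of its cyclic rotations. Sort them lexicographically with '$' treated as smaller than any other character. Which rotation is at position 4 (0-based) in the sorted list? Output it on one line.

Answer: aaaa$baaa

Derivation:
All 9 rotations (rotation i = S[i:]+S[:i]):
  rot[0] = baaaaaaa$
  rot[1] = aaaaaaa$b
  rot[2] = aaaaaa$ba
  rot[3] = aaaaa$baa
  rot[4] = aaaa$baaa
  rot[5] = aaa$baaaa
  rot[6] = aa$baaaaa
  rot[7] = a$baaaaaa
  rot[8] = $baaaaaaa
Sorted (with $ < everything):
  sorted[0] = $baaaaaaa
  sorted[1] = a$baaaaaa
  sorted[2] = aa$baaaaa
  sorted[3] = aaa$baaaa
  sorted[4] = aaaa$baaa
  sorted[5] = aaaaa$baa
  sorted[6] = aaaaaa$ba
  sorted[7] = aaaaaaa$b
  sorted[8] = baaaaaaa$
sorted[4] = aaaa$baaa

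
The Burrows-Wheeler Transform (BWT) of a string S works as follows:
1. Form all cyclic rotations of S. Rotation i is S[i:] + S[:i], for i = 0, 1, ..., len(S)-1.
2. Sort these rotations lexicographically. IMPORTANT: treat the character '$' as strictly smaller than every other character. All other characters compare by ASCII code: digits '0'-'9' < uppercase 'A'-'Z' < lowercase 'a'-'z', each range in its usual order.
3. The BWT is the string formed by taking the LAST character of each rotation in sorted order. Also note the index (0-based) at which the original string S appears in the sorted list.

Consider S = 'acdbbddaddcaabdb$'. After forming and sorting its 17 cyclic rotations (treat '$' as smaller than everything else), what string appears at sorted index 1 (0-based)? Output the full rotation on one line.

All 17 rotations (rotation i = S[i:]+S[:i]):
  rot[0] = acdbbddaddcaabdb$
  rot[1] = cdbbddaddcaabdb$a
  rot[2] = dbbddaddcaabdb$ac
  rot[3] = bbddaddcaabdb$acd
  rot[4] = bddaddcaabdb$acdb
  rot[5] = ddaddcaabdb$acdbb
  rot[6] = daddcaabdb$acdbbd
  rot[7] = addcaabdb$acdbbdd
  rot[8] = ddcaabdb$acdbbdda
  rot[9] = dcaabdb$acdbbddad
  rot[10] = caabdb$acdbbddadd
  rot[11] = aabdb$acdbbddaddc
  rot[12] = abdb$acdbbddaddca
  rot[13] = bdb$acdbbddaddcaa
  rot[14] = db$acdbbddaddcaab
  rot[15] = b$acdbbddaddcaabd
  rot[16] = $acdbbddaddcaabdb
Sorted (with $ < everything):
  sorted[0] = $acdbbddaddcaabdb
  sorted[1] = aabdb$acdbbddaddc
  sorted[2] = abdb$acdbbddaddca
  sorted[3] = acdbbddaddcaabdb$
  sorted[4] = addcaabdb$acdbbdd
  sorted[5] = b$acdbbddaddcaabd
  sorted[6] = bbddaddcaabdb$acd
  sorted[7] = bdb$acdbbddaddcaa
  sorted[8] = bddaddcaabdb$acdb
  sorted[9] = caabdb$acdbbddadd
  sorted[10] = cdbbddaddcaabdb$a
  sorted[11] = daddcaabdb$acdbbd
  sorted[12] = db$acdbbddaddcaab
  sorted[13] = dbbddaddcaabdb$ac
  sorted[14] = dcaabdb$acdbbddad
  sorted[15] = ddaddcaabdb$acdbb
  sorted[16] = ddcaabdb$acdbbdda
sorted[1] = aabdb$acdbbddaddc

Answer: aabdb$acdbbddaddc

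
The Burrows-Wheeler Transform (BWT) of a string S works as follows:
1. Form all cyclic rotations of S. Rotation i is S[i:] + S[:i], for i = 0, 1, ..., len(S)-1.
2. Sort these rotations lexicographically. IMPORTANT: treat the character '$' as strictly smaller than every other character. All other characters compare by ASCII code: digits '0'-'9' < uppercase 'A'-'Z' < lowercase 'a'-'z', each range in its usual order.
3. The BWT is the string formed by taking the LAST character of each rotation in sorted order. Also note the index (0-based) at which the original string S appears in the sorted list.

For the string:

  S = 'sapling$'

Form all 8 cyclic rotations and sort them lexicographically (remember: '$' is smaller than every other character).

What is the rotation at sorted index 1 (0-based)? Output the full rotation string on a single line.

Answer: apling$s

Derivation:
All 8 rotations (rotation i = S[i:]+S[:i]):
  rot[0] = sapling$
  rot[1] = apling$s
  rot[2] = pling$sa
  rot[3] = ling$sap
  rot[4] = ing$sapl
  rot[5] = ng$sapli
  rot[6] = g$saplin
  rot[7] = $sapling
Sorted (with $ < everything):
  sorted[0] = $sapling
  sorted[1] = apling$s
  sorted[2] = g$saplin
  sorted[3] = ing$sapl
  sorted[4] = ling$sap
  sorted[5] = ng$sapli
  sorted[6] = pling$sa
  sorted[7] = sapling$
sorted[1] = apling$s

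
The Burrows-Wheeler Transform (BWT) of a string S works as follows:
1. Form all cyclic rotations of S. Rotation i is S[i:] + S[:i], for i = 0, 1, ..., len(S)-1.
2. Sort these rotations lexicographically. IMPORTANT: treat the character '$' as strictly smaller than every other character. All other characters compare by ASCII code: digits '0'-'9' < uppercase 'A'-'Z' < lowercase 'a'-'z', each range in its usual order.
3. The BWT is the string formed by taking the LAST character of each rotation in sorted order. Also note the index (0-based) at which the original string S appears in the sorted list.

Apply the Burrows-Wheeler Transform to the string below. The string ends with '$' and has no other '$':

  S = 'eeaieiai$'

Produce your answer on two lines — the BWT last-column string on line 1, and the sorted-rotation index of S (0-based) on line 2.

Answer: iiee$iaea
4

Derivation:
All 9 rotations (rotation i = S[i:]+S[:i]):
  rot[0] = eeaieiai$
  rot[1] = eaieiai$e
  rot[2] = aieiai$ee
  rot[3] = ieiai$eea
  rot[4] = eiai$eeai
  rot[5] = iai$eeaie
  rot[6] = ai$eeaiei
  rot[7] = i$eeaieia
  rot[8] = $eeaieiai
Sorted (with $ < everything):
  sorted[0] = $eeaieiai  (last char: 'i')
  sorted[1] = ai$eeaiei  (last char: 'i')
  sorted[2] = aieiai$ee  (last char: 'e')
  sorted[3] = eaieiai$e  (last char: 'e')
  sorted[4] = eeaieiai$  (last char: '$')
  sorted[5] = eiai$eeai  (last char: 'i')
  sorted[6] = i$eeaieia  (last char: 'a')
  sorted[7] = iai$eeaie  (last char: 'e')
  sorted[8] = ieiai$eea  (last char: 'a')
Last column: iiee$iaea
Original string S is at sorted index 4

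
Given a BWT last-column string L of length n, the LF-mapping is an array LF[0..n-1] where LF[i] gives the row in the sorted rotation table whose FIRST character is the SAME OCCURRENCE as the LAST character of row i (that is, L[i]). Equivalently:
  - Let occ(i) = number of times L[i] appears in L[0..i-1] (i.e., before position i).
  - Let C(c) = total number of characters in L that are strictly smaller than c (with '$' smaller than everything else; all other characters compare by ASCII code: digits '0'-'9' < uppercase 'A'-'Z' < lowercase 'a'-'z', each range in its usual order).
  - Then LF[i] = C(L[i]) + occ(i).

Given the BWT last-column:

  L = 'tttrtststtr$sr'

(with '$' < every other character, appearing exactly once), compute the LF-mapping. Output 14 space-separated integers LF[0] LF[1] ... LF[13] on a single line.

Char counts: '$':1, 'r':3, 's':3, 't':7
C (first-col start): C('$')=0, C('r')=1, C('s')=4, C('t')=7
L[0]='t': occ=0, LF[0]=C('t')+0=7+0=7
L[1]='t': occ=1, LF[1]=C('t')+1=7+1=8
L[2]='t': occ=2, LF[2]=C('t')+2=7+2=9
L[3]='r': occ=0, LF[3]=C('r')+0=1+0=1
L[4]='t': occ=3, LF[4]=C('t')+3=7+3=10
L[5]='s': occ=0, LF[5]=C('s')+0=4+0=4
L[6]='t': occ=4, LF[6]=C('t')+4=7+4=11
L[7]='s': occ=1, LF[7]=C('s')+1=4+1=5
L[8]='t': occ=5, LF[8]=C('t')+5=7+5=12
L[9]='t': occ=6, LF[9]=C('t')+6=7+6=13
L[10]='r': occ=1, LF[10]=C('r')+1=1+1=2
L[11]='$': occ=0, LF[11]=C('$')+0=0+0=0
L[12]='s': occ=2, LF[12]=C('s')+2=4+2=6
L[13]='r': occ=2, LF[13]=C('r')+2=1+2=3

Answer: 7 8 9 1 10 4 11 5 12 13 2 0 6 3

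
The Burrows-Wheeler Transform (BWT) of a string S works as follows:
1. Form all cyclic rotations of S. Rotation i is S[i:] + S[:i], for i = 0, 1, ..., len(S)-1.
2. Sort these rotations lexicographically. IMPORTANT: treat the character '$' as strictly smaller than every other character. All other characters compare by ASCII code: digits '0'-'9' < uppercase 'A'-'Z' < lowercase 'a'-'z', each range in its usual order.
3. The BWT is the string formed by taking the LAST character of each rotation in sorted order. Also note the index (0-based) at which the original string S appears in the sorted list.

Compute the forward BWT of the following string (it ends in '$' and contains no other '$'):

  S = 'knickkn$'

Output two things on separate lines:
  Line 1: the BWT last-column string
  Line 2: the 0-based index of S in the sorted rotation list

All 8 rotations (rotation i = S[i:]+S[:i]):
  rot[0] = knickkn$
  rot[1] = nickkn$k
  rot[2] = ickkn$kn
  rot[3] = ckkn$kni
  rot[4] = kkn$knic
  rot[5] = kn$knick
  rot[6] = n$knickk
  rot[7] = $knickkn
Sorted (with $ < everything):
  sorted[0] = $knickkn  (last char: 'n')
  sorted[1] = ckkn$kni  (last char: 'i')
  sorted[2] = ickkn$kn  (last char: 'n')
  sorted[3] = kkn$knic  (last char: 'c')
  sorted[4] = kn$knick  (last char: 'k')
  sorted[5] = knickkn$  (last char: '$')
  sorted[6] = n$knickk  (last char: 'k')
  sorted[7] = nickkn$k  (last char: 'k')
Last column: ninck$kk
Original string S is at sorted index 5

Answer: ninck$kk
5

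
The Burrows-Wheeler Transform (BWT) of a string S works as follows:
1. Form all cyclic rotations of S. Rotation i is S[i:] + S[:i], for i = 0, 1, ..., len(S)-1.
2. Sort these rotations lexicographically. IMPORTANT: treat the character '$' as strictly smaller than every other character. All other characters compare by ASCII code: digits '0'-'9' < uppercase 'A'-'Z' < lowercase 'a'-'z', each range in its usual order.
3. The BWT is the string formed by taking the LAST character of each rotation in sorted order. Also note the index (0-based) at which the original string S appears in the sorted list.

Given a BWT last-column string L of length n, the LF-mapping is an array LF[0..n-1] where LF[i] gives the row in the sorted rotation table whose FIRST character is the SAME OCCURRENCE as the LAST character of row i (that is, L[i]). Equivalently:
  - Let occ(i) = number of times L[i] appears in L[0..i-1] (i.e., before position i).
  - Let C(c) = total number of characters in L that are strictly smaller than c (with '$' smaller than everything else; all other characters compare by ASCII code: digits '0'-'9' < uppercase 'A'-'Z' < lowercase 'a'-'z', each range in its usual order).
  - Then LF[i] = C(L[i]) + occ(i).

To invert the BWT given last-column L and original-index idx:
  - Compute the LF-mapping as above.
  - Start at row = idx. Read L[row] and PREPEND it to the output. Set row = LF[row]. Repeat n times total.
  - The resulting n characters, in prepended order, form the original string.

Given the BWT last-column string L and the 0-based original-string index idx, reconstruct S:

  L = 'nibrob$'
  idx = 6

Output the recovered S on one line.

Answer: ribbon$

Derivation:
LF mapping: 4 3 1 6 5 2 0
Walk LF starting at row 6, prepending L[row]:
  step 1: row=6, L[6]='$', prepend. Next row=LF[6]=0
  step 2: row=0, L[0]='n', prepend. Next row=LF[0]=4
  step 3: row=4, L[4]='o', prepend. Next row=LF[4]=5
  step 4: row=5, L[5]='b', prepend. Next row=LF[5]=2
  step 5: row=2, L[2]='b', prepend. Next row=LF[2]=1
  step 6: row=1, L[1]='i', prepend. Next row=LF[1]=3
  step 7: row=3, L[3]='r', prepend. Next row=LF[3]=6
Reversed output: ribbon$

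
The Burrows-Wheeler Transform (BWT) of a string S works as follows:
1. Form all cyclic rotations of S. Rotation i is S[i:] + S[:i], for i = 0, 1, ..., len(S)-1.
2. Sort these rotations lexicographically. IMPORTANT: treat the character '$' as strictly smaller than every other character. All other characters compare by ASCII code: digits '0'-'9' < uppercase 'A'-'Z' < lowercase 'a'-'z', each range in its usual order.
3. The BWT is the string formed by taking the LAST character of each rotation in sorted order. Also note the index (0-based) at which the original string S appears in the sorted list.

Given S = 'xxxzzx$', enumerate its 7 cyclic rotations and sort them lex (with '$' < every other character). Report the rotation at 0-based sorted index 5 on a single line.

All 7 rotations (rotation i = S[i:]+S[:i]):
  rot[0] = xxxzzx$
  rot[1] = xxzzx$x
  rot[2] = xzzx$xx
  rot[3] = zzx$xxx
  rot[4] = zx$xxxz
  rot[5] = x$xxxzz
  rot[6] = $xxxzzx
Sorted (with $ < everything):
  sorted[0] = $xxxzzx
  sorted[1] = x$xxxzz
  sorted[2] = xxxzzx$
  sorted[3] = xxzzx$x
  sorted[4] = xzzx$xx
  sorted[5] = zx$xxxz
  sorted[6] = zzx$xxx
sorted[5] = zx$xxxz

Answer: zx$xxxz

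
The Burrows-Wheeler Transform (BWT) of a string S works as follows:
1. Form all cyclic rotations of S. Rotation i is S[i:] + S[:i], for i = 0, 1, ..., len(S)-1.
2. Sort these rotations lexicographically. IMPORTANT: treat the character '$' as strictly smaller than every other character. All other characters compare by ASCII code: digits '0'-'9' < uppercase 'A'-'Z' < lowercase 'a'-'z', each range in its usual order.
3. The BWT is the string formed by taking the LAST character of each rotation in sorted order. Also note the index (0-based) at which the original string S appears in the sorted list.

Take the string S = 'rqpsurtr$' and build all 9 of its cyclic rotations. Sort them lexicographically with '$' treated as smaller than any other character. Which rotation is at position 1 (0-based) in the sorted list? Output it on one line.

Answer: psurtr$rq

Derivation:
All 9 rotations (rotation i = S[i:]+S[:i]):
  rot[0] = rqpsurtr$
  rot[1] = qpsurtr$r
  rot[2] = psurtr$rq
  rot[3] = surtr$rqp
  rot[4] = urtr$rqps
  rot[5] = rtr$rqpsu
  rot[6] = tr$rqpsur
  rot[7] = r$rqpsurt
  rot[8] = $rqpsurtr
Sorted (with $ < everything):
  sorted[0] = $rqpsurtr
  sorted[1] = psurtr$rq
  sorted[2] = qpsurtr$r
  sorted[3] = r$rqpsurt
  sorted[4] = rqpsurtr$
  sorted[5] = rtr$rqpsu
  sorted[6] = surtr$rqp
  sorted[7] = tr$rqpsur
  sorted[8] = urtr$rqps
sorted[1] = psurtr$rq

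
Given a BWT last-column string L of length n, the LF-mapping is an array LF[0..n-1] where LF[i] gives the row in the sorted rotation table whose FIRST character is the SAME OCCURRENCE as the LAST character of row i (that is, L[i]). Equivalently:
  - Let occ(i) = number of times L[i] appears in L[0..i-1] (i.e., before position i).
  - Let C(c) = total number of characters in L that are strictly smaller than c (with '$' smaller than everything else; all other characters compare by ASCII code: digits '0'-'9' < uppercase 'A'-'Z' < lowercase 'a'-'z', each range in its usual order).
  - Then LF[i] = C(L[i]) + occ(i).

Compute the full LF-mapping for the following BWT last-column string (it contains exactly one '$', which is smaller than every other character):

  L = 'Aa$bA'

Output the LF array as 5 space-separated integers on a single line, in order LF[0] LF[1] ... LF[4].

Char counts: '$':1, 'A':2, 'a':1, 'b':1
C (first-col start): C('$')=0, C('A')=1, C('a')=3, C('b')=4
L[0]='A': occ=0, LF[0]=C('A')+0=1+0=1
L[1]='a': occ=0, LF[1]=C('a')+0=3+0=3
L[2]='$': occ=0, LF[2]=C('$')+0=0+0=0
L[3]='b': occ=0, LF[3]=C('b')+0=4+0=4
L[4]='A': occ=1, LF[4]=C('A')+1=1+1=2

Answer: 1 3 0 4 2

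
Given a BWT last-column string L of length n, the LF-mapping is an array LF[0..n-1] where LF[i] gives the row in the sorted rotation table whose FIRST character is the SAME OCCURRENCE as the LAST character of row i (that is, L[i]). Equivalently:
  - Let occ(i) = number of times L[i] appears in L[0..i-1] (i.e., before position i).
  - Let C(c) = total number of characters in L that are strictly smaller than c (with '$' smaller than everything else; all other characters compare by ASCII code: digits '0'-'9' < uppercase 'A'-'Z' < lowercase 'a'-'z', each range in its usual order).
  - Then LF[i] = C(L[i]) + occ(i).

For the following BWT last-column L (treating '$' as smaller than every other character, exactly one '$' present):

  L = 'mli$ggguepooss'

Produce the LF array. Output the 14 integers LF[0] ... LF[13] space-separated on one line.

Char counts: '$':1, 'e':1, 'g':3, 'i':1, 'l':1, 'm':1, 'o':2, 'p':1, 's':2, 'u':1
C (first-col start): C('$')=0, C('e')=1, C('g')=2, C('i')=5, C('l')=6, C('m')=7, C('o')=8, C('p')=10, C('s')=11, C('u')=13
L[0]='m': occ=0, LF[0]=C('m')+0=7+0=7
L[1]='l': occ=0, LF[1]=C('l')+0=6+0=6
L[2]='i': occ=0, LF[2]=C('i')+0=5+0=5
L[3]='$': occ=0, LF[3]=C('$')+0=0+0=0
L[4]='g': occ=0, LF[4]=C('g')+0=2+0=2
L[5]='g': occ=1, LF[5]=C('g')+1=2+1=3
L[6]='g': occ=2, LF[6]=C('g')+2=2+2=4
L[7]='u': occ=0, LF[7]=C('u')+0=13+0=13
L[8]='e': occ=0, LF[8]=C('e')+0=1+0=1
L[9]='p': occ=0, LF[9]=C('p')+0=10+0=10
L[10]='o': occ=0, LF[10]=C('o')+0=8+0=8
L[11]='o': occ=1, LF[11]=C('o')+1=8+1=9
L[12]='s': occ=0, LF[12]=C('s')+0=11+0=11
L[13]='s': occ=1, LF[13]=C('s')+1=11+1=12

Answer: 7 6 5 0 2 3 4 13 1 10 8 9 11 12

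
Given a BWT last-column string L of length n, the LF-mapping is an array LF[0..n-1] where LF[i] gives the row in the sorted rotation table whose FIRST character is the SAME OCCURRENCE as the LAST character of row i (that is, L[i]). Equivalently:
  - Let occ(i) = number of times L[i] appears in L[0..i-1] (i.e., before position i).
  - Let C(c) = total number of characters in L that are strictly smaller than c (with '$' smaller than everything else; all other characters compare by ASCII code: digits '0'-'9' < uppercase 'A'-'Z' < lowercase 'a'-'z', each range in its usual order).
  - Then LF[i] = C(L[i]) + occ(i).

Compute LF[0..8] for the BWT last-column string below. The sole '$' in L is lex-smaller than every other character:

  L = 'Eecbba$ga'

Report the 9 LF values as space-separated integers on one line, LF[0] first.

Answer: 1 7 6 4 5 2 0 8 3

Derivation:
Char counts: '$':1, 'E':1, 'a':2, 'b':2, 'c':1, 'e':1, 'g':1
C (first-col start): C('$')=0, C('E')=1, C('a')=2, C('b')=4, C('c')=6, C('e')=7, C('g')=8
L[0]='E': occ=0, LF[0]=C('E')+0=1+0=1
L[1]='e': occ=0, LF[1]=C('e')+0=7+0=7
L[2]='c': occ=0, LF[2]=C('c')+0=6+0=6
L[3]='b': occ=0, LF[3]=C('b')+0=4+0=4
L[4]='b': occ=1, LF[4]=C('b')+1=4+1=5
L[5]='a': occ=0, LF[5]=C('a')+0=2+0=2
L[6]='$': occ=0, LF[6]=C('$')+0=0+0=0
L[7]='g': occ=0, LF[7]=C('g')+0=8+0=8
L[8]='a': occ=1, LF[8]=C('a')+1=2+1=3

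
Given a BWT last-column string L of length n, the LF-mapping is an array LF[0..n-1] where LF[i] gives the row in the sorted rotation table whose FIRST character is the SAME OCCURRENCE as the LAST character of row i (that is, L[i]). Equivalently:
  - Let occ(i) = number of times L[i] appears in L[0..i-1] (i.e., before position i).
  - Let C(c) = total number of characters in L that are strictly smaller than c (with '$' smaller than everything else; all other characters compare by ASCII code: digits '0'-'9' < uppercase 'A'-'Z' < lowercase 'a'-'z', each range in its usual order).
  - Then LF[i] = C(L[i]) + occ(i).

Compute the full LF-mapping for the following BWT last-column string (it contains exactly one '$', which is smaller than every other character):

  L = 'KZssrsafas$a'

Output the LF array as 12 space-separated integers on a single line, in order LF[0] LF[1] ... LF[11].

Char counts: '$':1, 'K':1, 'Z':1, 'a':3, 'f':1, 'r':1, 's':4
C (first-col start): C('$')=0, C('K')=1, C('Z')=2, C('a')=3, C('f')=6, C('r')=7, C('s')=8
L[0]='K': occ=0, LF[0]=C('K')+0=1+0=1
L[1]='Z': occ=0, LF[1]=C('Z')+0=2+0=2
L[2]='s': occ=0, LF[2]=C('s')+0=8+0=8
L[3]='s': occ=1, LF[3]=C('s')+1=8+1=9
L[4]='r': occ=0, LF[4]=C('r')+0=7+0=7
L[5]='s': occ=2, LF[5]=C('s')+2=8+2=10
L[6]='a': occ=0, LF[6]=C('a')+0=3+0=3
L[7]='f': occ=0, LF[7]=C('f')+0=6+0=6
L[8]='a': occ=1, LF[8]=C('a')+1=3+1=4
L[9]='s': occ=3, LF[9]=C('s')+3=8+3=11
L[10]='$': occ=0, LF[10]=C('$')+0=0+0=0
L[11]='a': occ=2, LF[11]=C('a')+2=3+2=5

Answer: 1 2 8 9 7 10 3 6 4 11 0 5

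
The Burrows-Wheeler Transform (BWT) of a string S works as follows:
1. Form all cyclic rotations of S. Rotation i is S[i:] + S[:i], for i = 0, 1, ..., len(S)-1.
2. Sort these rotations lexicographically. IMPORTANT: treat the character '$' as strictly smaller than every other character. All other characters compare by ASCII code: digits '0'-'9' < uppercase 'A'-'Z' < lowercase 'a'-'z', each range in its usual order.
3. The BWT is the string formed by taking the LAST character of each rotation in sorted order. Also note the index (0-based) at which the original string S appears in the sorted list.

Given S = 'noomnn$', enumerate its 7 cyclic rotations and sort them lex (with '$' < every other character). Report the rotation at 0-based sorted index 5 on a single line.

All 7 rotations (rotation i = S[i:]+S[:i]):
  rot[0] = noomnn$
  rot[1] = oomnn$n
  rot[2] = omnn$no
  rot[3] = mnn$noo
  rot[4] = nn$noom
  rot[5] = n$noomn
  rot[6] = $noomnn
Sorted (with $ < everything):
  sorted[0] = $noomnn
  sorted[1] = mnn$noo
  sorted[2] = n$noomn
  sorted[3] = nn$noom
  sorted[4] = noomnn$
  sorted[5] = omnn$no
  sorted[6] = oomnn$n
sorted[5] = omnn$no

Answer: omnn$no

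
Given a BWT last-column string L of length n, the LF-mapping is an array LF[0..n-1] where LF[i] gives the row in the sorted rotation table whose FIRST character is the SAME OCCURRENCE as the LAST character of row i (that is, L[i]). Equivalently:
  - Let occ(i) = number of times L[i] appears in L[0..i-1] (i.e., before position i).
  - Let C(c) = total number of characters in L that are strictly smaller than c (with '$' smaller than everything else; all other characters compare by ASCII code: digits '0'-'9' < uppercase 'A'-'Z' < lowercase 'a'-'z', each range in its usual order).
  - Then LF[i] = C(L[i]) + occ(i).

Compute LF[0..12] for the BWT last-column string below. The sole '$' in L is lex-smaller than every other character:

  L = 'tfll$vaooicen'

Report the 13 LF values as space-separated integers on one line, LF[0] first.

Answer: 11 4 6 7 0 12 1 9 10 5 2 3 8

Derivation:
Char counts: '$':1, 'a':1, 'c':1, 'e':1, 'f':1, 'i':1, 'l':2, 'n':1, 'o':2, 't':1, 'v':1
C (first-col start): C('$')=0, C('a')=1, C('c')=2, C('e')=3, C('f')=4, C('i')=5, C('l')=6, C('n')=8, C('o')=9, C('t')=11, C('v')=12
L[0]='t': occ=0, LF[0]=C('t')+0=11+0=11
L[1]='f': occ=0, LF[1]=C('f')+0=4+0=4
L[2]='l': occ=0, LF[2]=C('l')+0=6+0=6
L[3]='l': occ=1, LF[3]=C('l')+1=6+1=7
L[4]='$': occ=0, LF[4]=C('$')+0=0+0=0
L[5]='v': occ=0, LF[5]=C('v')+0=12+0=12
L[6]='a': occ=0, LF[6]=C('a')+0=1+0=1
L[7]='o': occ=0, LF[7]=C('o')+0=9+0=9
L[8]='o': occ=1, LF[8]=C('o')+1=9+1=10
L[9]='i': occ=0, LF[9]=C('i')+0=5+0=5
L[10]='c': occ=0, LF[10]=C('c')+0=2+0=2
L[11]='e': occ=0, LF[11]=C('e')+0=3+0=3
L[12]='n': occ=0, LF[12]=C('n')+0=8+0=8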